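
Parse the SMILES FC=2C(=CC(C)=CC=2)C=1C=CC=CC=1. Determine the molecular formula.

Walk through each heavy atom and fill implicit hydrogens from standard valence (C 4, N 3, O 2, S 2, halogen 1):
  atom 1: F (halogen, monovalent) → 0 H
  atom 2: C, bond orders sum to 4 (valence 4) → 0 H
  atom 3: C, bond orders sum to 4 (valence 4) → 0 H
  atom 4: C, bond orders sum to 3 (valence 4) → 1 H
  atom 5: C, bond orders sum to 4 (valence 4) → 0 H
  atom 6: C, bond orders sum to 1 (valence 4) → 3 H
  atom 7: C, bond orders sum to 3 (valence 4) → 1 H
  atom 8: C, bond orders sum to 3 (valence 4) → 1 H
  atom 9: C, bond orders sum to 4 (valence 4) → 0 H
  atom 10: C, bond orders sum to 3 (valence 4) → 1 H
  atom 11: C, bond orders sum to 3 (valence 4) → 1 H
  atom 12: C, bond orders sum to 3 (valence 4) → 1 H
  atom 13: C, bond orders sum to 3 (valence 4) → 1 H
  atom 14: C, bond orders sum to 3 (valence 4) → 1 H
Totals → C:13, H:11, F:1.
In Hill order: C13H11F.

C13H11F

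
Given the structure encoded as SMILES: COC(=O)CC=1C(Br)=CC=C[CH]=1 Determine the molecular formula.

C9H9BrO2

Walk through each heavy atom and fill implicit hydrogens from standard valence (C 4, N 3, O 2, S 2, halogen 1):
  atom 1: C, bond orders sum to 1 (valence 4) → 3 H
  atom 2: O, bond orders sum to 2 (valence 2) → 0 H
  atom 3: C, bond orders sum to 4 (valence 4) → 0 H
  atom 4: O, bond orders sum to 2 (valence 2) → 0 H
  atom 5: C, bond orders sum to 2 (valence 4) → 2 H
  atom 6: C, bond orders sum to 4 (valence 4) → 0 H
  atom 7: C, bond orders sum to 4 (valence 4) → 0 H
  atom 8: Br (halogen, monovalent) → 0 H
  atom 9: C, bond orders sum to 3 (valence 4) → 1 H
  atom 10: C, bond orders sum to 3 (valence 4) → 1 H
  atom 11: C, bond orders sum to 3 (valence 4) → 1 H
  atom 12: C with explicit H count 1
Totals → C:9, H:9, Br:1, O:2.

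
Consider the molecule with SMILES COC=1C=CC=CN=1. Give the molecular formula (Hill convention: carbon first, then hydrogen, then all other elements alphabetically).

Walk through each heavy atom and fill implicit hydrogens from standard valence (C 4, N 3, O 2, S 2, halogen 1):
  atom 1: C, bond orders sum to 1 (valence 4) → 3 H
  atom 2: O, bond orders sum to 2 (valence 2) → 0 H
  atom 3: C, bond orders sum to 4 (valence 4) → 0 H
  atom 4: C, bond orders sum to 3 (valence 4) → 1 H
  atom 5: C, bond orders sum to 3 (valence 4) → 1 H
  atom 6: C, bond orders sum to 3 (valence 4) → 1 H
  atom 7: C, bond orders sum to 3 (valence 4) → 1 H
  atom 8: N, bond orders sum to 3 (valence 3) → 0 H
Totals → C:6, H:7, N:1, O:1.
In Hill order: C6H7NO.

C6H7NO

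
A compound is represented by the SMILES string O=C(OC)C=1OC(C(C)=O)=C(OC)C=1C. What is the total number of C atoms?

10

Count every carbon token in the SMILES (each C, including those in ring-closure positions and inside branches).
Carbon count: 10.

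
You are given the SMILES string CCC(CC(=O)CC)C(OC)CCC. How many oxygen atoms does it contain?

2

Scan the SMILES for O atoms (remember two-letter symbols like Cl and Br are single atoms).
Oxygen count: 2.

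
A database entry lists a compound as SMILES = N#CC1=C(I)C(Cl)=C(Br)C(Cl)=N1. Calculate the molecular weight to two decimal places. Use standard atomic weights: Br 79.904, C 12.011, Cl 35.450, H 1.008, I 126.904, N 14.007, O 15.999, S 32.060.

First, the molecular formula is C6BrCl2IN2 (counting implicit H from valence).
  Br: 1 × 79.904 = 79.904
  C: 6 × 12.011 = 72.066
  Cl: 2 × 35.450 = 70.900
  H: 0 × 1.008 = 0.000
  I: 1 × 126.904 = 126.904
  N: 2 × 14.007 = 28.014
Sum: 1×79.904 + 6×12.011 + 2×35.450 + 0×1.008 + 1×126.904 + 2×14.007 = 377.788 → 377.79 g/mol.

377.79 g/mol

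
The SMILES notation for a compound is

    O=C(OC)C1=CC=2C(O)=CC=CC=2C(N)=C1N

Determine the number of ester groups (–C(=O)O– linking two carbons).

1

The ester motif appears at heavy-atom position 2 in the SMILES.
Other groups present: 1 hydroxyl, 2 primary amine.
Ester count: 1.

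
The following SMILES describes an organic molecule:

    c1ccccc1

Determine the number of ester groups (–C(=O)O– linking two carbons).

0

Scan the SMILES for the ester motif — none present.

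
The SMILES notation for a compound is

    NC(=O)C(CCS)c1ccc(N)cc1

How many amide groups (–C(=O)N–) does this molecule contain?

The amide motif appears at heavy-atom position 2 in the SMILES.
Other groups present: 1 primary amine, 1 thiol.
Amide count: 1.

1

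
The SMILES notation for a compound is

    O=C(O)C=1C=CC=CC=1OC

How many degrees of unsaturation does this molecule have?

5

Degree of unsaturation = (number of rings) + (number of π bonds).
Ring closures in the SMILES: 1.
π bonds: 4 double bonds (each 1 DoU) → 4 DoU from unsaturation.
Total DoU = 1 + 4 = 5.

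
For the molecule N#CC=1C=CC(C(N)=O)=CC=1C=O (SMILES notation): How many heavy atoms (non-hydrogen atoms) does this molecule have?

13

Every atom symbol written in the SMILES (organic subset) is one heavy atom; implicit H are not written.
Heavy atoms by element → C:9, N:2, O:2.
Total: 13.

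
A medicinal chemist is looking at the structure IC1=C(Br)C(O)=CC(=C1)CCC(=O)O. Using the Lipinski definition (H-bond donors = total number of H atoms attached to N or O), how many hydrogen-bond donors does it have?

2

Donors: find every N or O and count the H atoms it carries.
  atom 6 (O): bond orders sum to 1 → 1 H
  atom 13 (O): bond orders sum to 2 → 0 H
  atom 14 (O): bond orders sum to 1 → 1 H
Lipinski HBD = 2.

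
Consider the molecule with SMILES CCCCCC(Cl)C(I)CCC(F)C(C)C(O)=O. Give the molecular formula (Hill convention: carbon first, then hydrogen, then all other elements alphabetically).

C13H23ClFIO2

Walk through each heavy atom and fill implicit hydrogens from standard valence (C 4, N 3, O 2, S 2, halogen 1):
  atom 1: C, bond orders sum to 1 (valence 4) → 3 H
  atom 2: C, bond orders sum to 2 (valence 4) → 2 H
  atom 3: C, bond orders sum to 2 (valence 4) → 2 H
  atom 4: C, bond orders sum to 2 (valence 4) → 2 H
  atom 5: C, bond orders sum to 2 (valence 4) → 2 H
  atom 6: C, bond orders sum to 3 (valence 4) → 1 H
  atom 7: Cl (halogen, monovalent) → 0 H
  atom 8: C, bond orders sum to 3 (valence 4) → 1 H
  atom 9: I (halogen, monovalent) → 0 H
  atom 10: C, bond orders sum to 2 (valence 4) → 2 H
  atom 11: C, bond orders sum to 2 (valence 4) → 2 H
  atom 12: C, bond orders sum to 3 (valence 4) → 1 H
  atom 13: F (halogen, monovalent) → 0 H
  atom 14: C, bond orders sum to 3 (valence 4) → 1 H
  atom 15: C, bond orders sum to 1 (valence 4) → 3 H
  atom 16: C, bond orders sum to 4 (valence 4) → 0 H
  atom 17: O, bond orders sum to 1 (valence 2) → 1 H
  atom 18: O, bond orders sum to 2 (valence 2) → 0 H
Totals → C:13, H:23, Cl:1, F:1, I:1, O:2.
In Hill order: C13H23ClFIO2.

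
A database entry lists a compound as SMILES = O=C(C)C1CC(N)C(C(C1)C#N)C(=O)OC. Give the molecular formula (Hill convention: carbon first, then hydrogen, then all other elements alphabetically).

Walk through each heavy atom and fill implicit hydrogens from standard valence (C 4, N 3, O 2, S 2, halogen 1):
  atom 1: O, bond orders sum to 2 (valence 2) → 0 H
  atom 2: C, bond orders sum to 4 (valence 4) → 0 H
  atom 3: C, bond orders sum to 1 (valence 4) → 3 H
  atom 4: C, bond orders sum to 3 (valence 4) → 1 H
  atom 5: C, bond orders sum to 2 (valence 4) → 2 H
  atom 6: C, bond orders sum to 3 (valence 4) → 1 H
  atom 7: N, bond orders sum to 1 (valence 3) → 2 H
  atom 8: C, bond orders sum to 3 (valence 4) → 1 H
  atom 9: C, bond orders sum to 3 (valence 4) → 1 H
  atom 10: C, bond orders sum to 2 (valence 4) → 2 H
  atom 11: C, bond orders sum to 4 (valence 4) → 0 H
  atom 12: N, bond orders sum to 3 (valence 3) → 0 H
  atom 13: C, bond orders sum to 4 (valence 4) → 0 H
  atom 14: O, bond orders sum to 2 (valence 2) → 0 H
  atom 15: O, bond orders sum to 2 (valence 2) → 0 H
  atom 16: C, bond orders sum to 1 (valence 4) → 3 H
Totals → C:11, H:16, N:2, O:3.
In Hill order: C11H16N2O3.

C11H16N2O3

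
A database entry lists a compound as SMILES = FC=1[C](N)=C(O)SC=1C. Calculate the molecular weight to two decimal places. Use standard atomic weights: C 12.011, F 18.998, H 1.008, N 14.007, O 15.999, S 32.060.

First, the molecular formula is C5H6FNOS (counting implicit H from valence).
  C: 5 × 12.011 = 60.055
  F: 1 × 18.998 = 18.998
  H: 6 × 1.008 = 6.048
  N: 1 × 14.007 = 14.007
  O: 1 × 15.999 = 15.999
  S: 1 × 32.060 = 32.060
Sum: 5×12.011 + 1×18.998 + 6×1.008 + 1×14.007 + 1×15.999 + 1×32.060 = 147.167 → 147.17 g/mol.

147.17 g/mol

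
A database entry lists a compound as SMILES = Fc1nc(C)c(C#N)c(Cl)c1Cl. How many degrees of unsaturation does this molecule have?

Molecular formula: C7H3Cl2FN2.
DoU = (2C + 2 + N − H − X) / 2, where X is the halogen count and O/S are ignored.
    = (2·7 + 2 + 2 − 3 − 3) / 2 = 12 / 2 = 6.

6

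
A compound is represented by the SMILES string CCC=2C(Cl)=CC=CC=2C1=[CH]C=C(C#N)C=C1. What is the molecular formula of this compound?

Walk through each heavy atom and fill implicit hydrogens from standard valence (C 4, N 3, O 2, S 2, halogen 1):
  atom 1: C, bond orders sum to 1 (valence 4) → 3 H
  atom 2: C, bond orders sum to 2 (valence 4) → 2 H
  atom 3: C, bond orders sum to 4 (valence 4) → 0 H
  atom 4: C, bond orders sum to 4 (valence 4) → 0 H
  atom 5: Cl (halogen, monovalent) → 0 H
  atom 6: C, bond orders sum to 3 (valence 4) → 1 H
  atom 7: C, bond orders sum to 3 (valence 4) → 1 H
  atom 8: C, bond orders sum to 3 (valence 4) → 1 H
  atom 9: C, bond orders sum to 4 (valence 4) → 0 H
  atom 10: C, bond orders sum to 4 (valence 4) → 0 H
  atom 11: C with explicit H count 1
  atom 12: C, bond orders sum to 3 (valence 4) → 1 H
  atom 13: C, bond orders sum to 4 (valence 4) → 0 H
  atom 14: C, bond orders sum to 4 (valence 4) → 0 H
  atom 15: N, bond orders sum to 3 (valence 3) → 0 H
  atom 16: C, bond orders sum to 3 (valence 4) → 1 H
  atom 17: C, bond orders sum to 3 (valence 4) → 1 H
Totals → C:15, H:12, Cl:1, N:1.
In Hill order: C15H12ClN.

C15H12ClN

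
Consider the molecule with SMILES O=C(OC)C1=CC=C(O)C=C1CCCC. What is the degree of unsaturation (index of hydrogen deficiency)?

Degree of unsaturation = (number of rings) + (number of π bonds).
Ring closures in the SMILES: 1.
π bonds: 4 double bonds (each 1 DoU) → 4 DoU from unsaturation.
Total DoU = 1 + 4 = 5.

5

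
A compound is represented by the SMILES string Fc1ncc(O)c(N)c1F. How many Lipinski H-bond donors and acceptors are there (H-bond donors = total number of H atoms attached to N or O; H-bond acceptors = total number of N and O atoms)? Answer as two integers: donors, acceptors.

3, 3

Donors: find every N or O and count the H atoms it carries.
  atom 3 (N): bond orders sum to 3 → 0 H
  atom 6 (O): bond orders sum to 1 → 1 H
  atom 8 (N): bond orders sum to 1 → 2 H
Lipinski HBD = 3.
Acceptors: N atoms = 2, O atoms = 1 → HBA = 3.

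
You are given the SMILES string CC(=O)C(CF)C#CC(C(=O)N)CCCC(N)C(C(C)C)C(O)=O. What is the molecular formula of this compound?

C17H27FN2O4

Walk through each heavy atom and fill implicit hydrogens from standard valence (C 4, N 3, O 2, S 2, halogen 1):
  atom 1: C, bond orders sum to 1 (valence 4) → 3 H
  atom 2: C, bond orders sum to 4 (valence 4) → 0 H
  atom 3: O, bond orders sum to 2 (valence 2) → 0 H
  atom 4: C, bond orders sum to 3 (valence 4) → 1 H
  atom 5: C, bond orders sum to 2 (valence 4) → 2 H
  atom 6: F (halogen, monovalent) → 0 H
  atom 7: C, bond orders sum to 4 (valence 4) → 0 H
  atom 8: C, bond orders sum to 4 (valence 4) → 0 H
  atom 9: C, bond orders sum to 3 (valence 4) → 1 H
  atom 10: C, bond orders sum to 4 (valence 4) → 0 H
  atom 11: O, bond orders sum to 2 (valence 2) → 0 H
  atom 12: N, bond orders sum to 1 (valence 3) → 2 H
  atom 13: C, bond orders sum to 2 (valence 4) → 2 H
  atom 14: C, bond orders sum to 2 (valence 4) → 2 H
  atom 15: C, bond orders sum to 2 (valence 4) → 2 H
  atom 16: C, bond orders sum to 3 (valence 4) → 1 H
  atom 17: N, bond orders sum to 1 (valence 3) → 2 H
  atom 18: C, bond orders sum to 3 (valence 4) → 1 H
  atom 19: C, bond orders sum to 3 (valence 4) → 1 H
  atom 20: C, bond orders sum to 1 (valence 4) → 3 H
  atom 21: C, bond orders sum to 1 (valence 4) → 3 H
  atom 22: C, bond orders sum to 4 (valence 4) → 0 H
  atom 23: O, bond orders sum to 1 (valence 2) → 1 H
  atom 24: O, bond orders sum to 2 (valence 2) → 0 H
Totals → C:17, H:27, F:1, N:2, O:4.
In Hill order: C17H27FN2O4.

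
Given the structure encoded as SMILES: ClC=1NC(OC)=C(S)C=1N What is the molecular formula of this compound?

C5H7ClN2OS

Walk through each heavy atom and fill implicit hydrogens from standard valence (C 4, N 3, O 2, S 2, halogen 1):
  atom 1: Cl (halogen, monovalent) → 0 H
  atom 2: C, bond orders sum to 4 (valence 4) → 0 H
  atom 3: N, bond orders sum to 2 (valence 3) → 1 H
  atom 4: C, bond orders sum to 4 (valence 4) → 0 H
  atom 5: O, bond orders sum to 2 (valence 2) → 0 H
  atom 6: C, bond orders sum to 1 (valence 4) → 3 H
  atom 7: C, bond orders sum to 4 (valence 4) → 0 H
  atom 8: S, bond orders sum to 1 (valence 2) → 1 H
  atom 9: C, bond orders sum to 4 (valence 4) → 0 H
  atom 10: N, bond orders sum to 1 (valence 3) → 2 H
Totals → C:5, H:7, Cl:1, N:2, O:1, S:1.
In Hill order: C5H7ClN2OS.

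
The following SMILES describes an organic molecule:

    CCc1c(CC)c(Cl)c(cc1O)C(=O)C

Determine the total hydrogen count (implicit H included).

Walk through each heavy atom and fill implicit hydrogens from standard valence (C 4, N 3, O 2, S 2, halogen 1); for lowercase aromatic atoms, an aromatic c carries 1 H when it has two neighbours and 0 H with three, and aromatic n carries 0 H:
  atom 1: C, bond orders sum to 1 (valence 4) → 3 H
  atom 2: C, bond orders sum to 2 (valence 4) → 2 H
  atom 3: aromatic c, 3 neighbours → 0 H
  atom 4: aromatic c, 3 neighbours → 0 H
  atom 5: C, bond orders sum to 2 (valence 4) → 2 H
  atom 6: C, bond orders sum to 1 (valence 4) → 3 H
  atom 7: aromatic c, 3 neighbours → 0 H
  atom 8: Cl (halogen, monovalent) → 0 H
  atom 9: aromatic c, 3 neighbours → 0 H
  atom 10: aromatic c, 2 neighbours → 1 H
  atom 11: aromatic c, 3 neighbours → 0 H
  atom 12: O, bond orders sum to 1 (valence 2) → 1 H
  atom 13: C, bond orders sum to 4 (valence 4) → 0 H
  atom 14: O, bond orders sum to 2 (valence 2) → 0 H
  atom 15: C, bond orders sum to 1 (valence 4) → 3 H
Total hydrogens: 15.

15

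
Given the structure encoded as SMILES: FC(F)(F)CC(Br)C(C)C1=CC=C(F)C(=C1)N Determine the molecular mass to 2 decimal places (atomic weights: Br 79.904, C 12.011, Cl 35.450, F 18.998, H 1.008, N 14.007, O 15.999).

First, the molecular formula is C11H12BrF4N (counting implicit H from valence).
  Br: 1 × 79.904 = 79.904
  C: 11 × 12.011 = 132.121
  F: 4 × 18.998 = 75.992
  H: 12 × 1.008 = 12.096
  N: 1 × 14.007 = 14.007
Sum: 1×79.904 + 11×12.011 + 4×18.998 + 12×1.008 + 1×14.007 = 314.120 → 314.12 g/mol.

314.12 g/mol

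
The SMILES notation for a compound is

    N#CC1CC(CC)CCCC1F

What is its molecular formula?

C10H16FN

Walk through each heavy atom and fill implicit hydrogens from standard valence (C 4, N 3, O 2, S 2, halogen 1):
  atom 1: N, bond orders sum to 3 (valence 3) → 0 H
  atom 2: C, bond orders sum to 4 (valence 4) → 0 H
  atom 3: C, bond orders sum to 3 (valence 4) → 1 H
  atom 4: C, bond orders sum to 2 (valence 4) → 2 H
  atom 5: C, bond orders sum to 3 (valence 4) → 1 H
  atom 6: C, bond orders sum to 2 (valence 4) → 2 H
  atom 7: C, bond orders sum to 1 (valence 4) → 3 H
  atom 8: C, bond orders sum to 2 (valence 4) → 2 H
  atom 9: C, bond orders sum to 2 (valence 4) → 2 H
  atom 10: C, bond orders sum to 2 (valence 4) → 2 H
  atom 11: C, bond orders sum to 3 (valence 4) → 1 H
  atom 12: F (halogen, monovalent) → 0 H
Totals → C:10, H:16, F:1, N:1.
In Hill order: C10H16FN.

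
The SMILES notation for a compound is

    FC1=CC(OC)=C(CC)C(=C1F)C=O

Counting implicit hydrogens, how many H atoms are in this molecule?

10

Walk through each heavy atom and fill implicit hydrogens from standard valence (C 4, N 3, O 2, S 2, halogen 1):
  atom 1: F (halogen, monovalent) → 0 H
  atom 2: C, bond orders sum to 4 (valence 4) → 0 H
  atom 3: C, bond orders sum to 3 (valence 4) → 1 H
  atom 4: C, bond orders sum to 4 (valence 4) → 0 H
  atom 5: O, bond orders sum to 2 (valence 2) → 0 H
  atom 6: C, bond orders sum to 1 (valence 4) → 3 H
  atom 7: C, bond orders sum to 4 (valence 4) → 0 H
  atom 8: C, bond orders sum to 2 (valence 4) → 2 H
  atom 9: C, bond orders sum to 1 (valence 4) → 3 H
  atom 10: C, bond orders sum to 4 (valence 4) → 0 H
  atom 11: C, bond orders sum to 4 (valence 4) → 0 H
  atom 12: F (halogen, monovalent) → 0 H
  atom 13: C, bond orders sum to 3 (valence 4) → 1 H
  atom 14: O, bond orders sum to 2 (valence 2) → 0 H
Total hydrogens: 10.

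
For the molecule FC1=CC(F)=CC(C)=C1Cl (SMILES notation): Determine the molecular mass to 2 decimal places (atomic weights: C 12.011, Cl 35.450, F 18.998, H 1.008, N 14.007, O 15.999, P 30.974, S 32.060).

First, the molecular formula is C7H5ClF2 (counting implicit H from valence).
  C: 7 × 12.011 = 84.077
  Cl: 1 × 35.450 = 35.450
  F: 2 × 18.998 = 37.996
  H: 5 × 1.008 = 5.040
Sum: 7×12.011 + 1×35.450 + 2×18.998 + 5×1.008 = 162.563 → 162.56 g/mol.

162.56 g/mol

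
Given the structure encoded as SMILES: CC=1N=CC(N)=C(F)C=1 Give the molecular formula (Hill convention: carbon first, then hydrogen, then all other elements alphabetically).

Walk through each heavy atom and fill implicit hydrogens from standard valence (C 4, N 3, O 2, S 2, halogen 1):
  atom 1: C, bond orders sum to 1 (valence 4) → 3 H
  atom 2: C, bond orders sum to 4 (valence 4) → 0 H
  atom 3: N, bond orders sum to 3 (valence 3) → 0 H
  atom 4: C, bond orders sum to 3 (valence 4) → 1 H
  atom 5: C, bond orders sum to 4 (valence 4) → 0 H
  atom 6: N, bond orders sum to 1 (valence 3) → 2 H
  atom 7: C, bond orders sum to 4 (valence 4) → 0 H
  atom 8: F (halogen, monovalent) → 0 H
  atom 9: C, bond orders sum to 3 (valence 4) → 1 H
Totals → C:6, H:7, F:1, N:2.
In Hill order: C6H7FN2.

C6H7FN2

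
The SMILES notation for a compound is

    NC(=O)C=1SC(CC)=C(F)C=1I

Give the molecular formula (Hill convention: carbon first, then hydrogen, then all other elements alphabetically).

C7H7FINOS

Walk through each heavy atom and fill implicit hydrogens from standard valence (C 4, N 3, O 2, S 2, halogen 1):
  atom 1: N, bond orders sum to 1 (valence 3) → 2 H
  atom 2: C, bond orders sum to 4 (valence 4) → 0 H
  atom 3: O, bond orders sum to 2 (valence 2) → 0 H
  atom 4: C, bond orders sum to 4 (valence 4) → 0 H
  atom 5: S, bond orders sum to 2 (valence 2) → 0 H
  atom 6: C, bond orders sum to 4 (valence 4) → 0 H
  atom 7: C, bond orders sum to 2 (valence 4) → 2 H
  atom 8: C, bond orders sum to 1 (valence 4) → 3 H
  atom 9: C, bond orders sum to 4 (valence 4) → 0 H
  atom 10: F (halogen, monovalent) → 0 H
  atom 11: C, bond orders sum to 4 (valence 4) → 0 H
  atom 12: I (halogen, monovalent) → 0 H
Totals → C:7, H:7, F:1, I:1, N:1, O:1, S:1.
In Hill order: C7H7FINOS.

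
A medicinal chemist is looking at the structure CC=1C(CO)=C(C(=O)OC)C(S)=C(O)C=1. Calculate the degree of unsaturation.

5

Degree of unsaturation = (number of rings) + (number of π bonds).
Ring closures in the SMILES: 1.
π bonds: 4 double bonds (each 1 DoU) → 4 DoU from unsaturation.
Total DoU = 1 + 4 = 5.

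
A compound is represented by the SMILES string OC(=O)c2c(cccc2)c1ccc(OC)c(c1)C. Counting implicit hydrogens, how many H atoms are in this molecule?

Walk through each heavy atom and fill implicit hydrogens from standard valence (C 4, N 3, O 2, S 2, halogen 1); for lowercase aromatic atoms, an aromatic c carries 1 H when it has two neighbours and 0 H with three, and aromatic n carries 0 H:
  atom 1: O, bond orders sum to 1 (valence 2) → 1 H
  atom 2: C, bond orders sum to 4 (valence 4) → 0 H
  atom 3: O, bond orders sum to 2 (valence 2) → 0 H
  atom 4: aromatic c, 3 neighbours → 0 H
  atom 5: aromatic c, 3 neighbours → 0 H
  atom 6: aromatic c, 2 neighbours → 1 H
  atom 7: aromatic c, 2 neighbours → 1 H
  atom 8: aromatic c, 2 neighbours → 1 H
  atom 9: aromatic c, 2 neighbours → 1 H
  atom 10: aromatic c, 3 neighbours → 0 H
  atom 11: aromatic c, 2 neighbours → 1 H
  atom 12: aromatic c, 2 neighbours → 1 H
  atom 13: aromatic c, 3 neighbours → 0 H
  atom 14: O, bond orders sum to 2 (valence 2) → 0 H
  atom 15: C, bond orders sum to 1 (valence 4) → 3 H
  atom 16: aromatic c, 3 neighbours → 0 H
  atom 17: aromatic c, 2 neighbours → 1 H
  atom 18: C, bond orders sum to 1 (valence 4) → 3 H
Total hydrogens: 14.

14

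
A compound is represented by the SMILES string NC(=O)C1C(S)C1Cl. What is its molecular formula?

C4H6ClNOS

Walk through each heavy atom and fill implicit hydrogens from standard valence (C 4, N 3, O 2, S 2, halogen 1):
  atom 1: N, bond orders sum to 1 (valence 3) → 2 H
  atom 2: C, bond orders sum to 4 (valence 4) → 0 H
  atom 3: O, bond orders sum to 2 (valence 2) → 0 H
  atom 4: C, bond orders sum to 3 (valence 4) → 1 H
  atom 5: C, bond orders sum to 3 (valence 4) → 1 H
  atom 6: S, bond orders sum to 1 (valence 2) → 1 H
  atom 7: C, bond orders sum to 3 (valence 4) → 1 H
  atom 8: Cl (halogen, monovalent) → 0 H
Totals → C:4, H:6, Cl:1, N:1, O:1, S:1.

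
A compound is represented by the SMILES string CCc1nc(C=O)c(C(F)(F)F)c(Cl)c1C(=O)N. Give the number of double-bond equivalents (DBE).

Molecular formula: C10H8ClF3N2O2.
DoU = (2C + 2 + N − H − X) / 2, where X is the halogen count and O/S are ignored.
    = (2·10 + 2 + 2 − 8 − 4) / 2 = 12 / 2 = 6.

6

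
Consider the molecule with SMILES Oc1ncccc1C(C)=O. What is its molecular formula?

C7H7NO2

Walk through each heavy atom and fill implicit hydrogens from standard valence (C 4, N 3, O 2, S 2, halogen 1); for lowercase aromatic atoms, an aromatic c carries 1 H when it has two neighbours and 0 H with three, and aromatic n carries 0 H:
  atom 1: O, bond orders sum to 1 (valence 2) → 1 H
  atom 2: aromatic c, 3 neighbours → 0 H
  atom 3: aromatic n, 2 neighbours → 0 H
  atom 4: aromatic c, 2 neighbours → 1 H
  atom 5: aromatic c, 2 neighbours → 1 H
  atom 6: aromatic c, 2 neighbours → 1 H
  atom 7: aromatic c, 3 neighbours → 0 H
  atom 8: C, bond orders sum to 4 (valence 4) → 0 H
  atom 9: C, bond orders sum to 1 (valence 4) → 3 H
  atom 10: O, bond orders sum to 2 (valence 2) → 0 H
Totals → C:7, H:7, N:1, O:2.
In Hill order: C7H7NO2.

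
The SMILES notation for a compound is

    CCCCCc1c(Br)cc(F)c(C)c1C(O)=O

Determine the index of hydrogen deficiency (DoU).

5

Molecular formula: C13H16BrFO2.
DoU = (2C + 2 + N − H − X) / 2, where X is the halogen count and O/S are ignored.
    = (2·13 + 2 + 0 − 16 − 2) / 2 = 10 / 2 = 5.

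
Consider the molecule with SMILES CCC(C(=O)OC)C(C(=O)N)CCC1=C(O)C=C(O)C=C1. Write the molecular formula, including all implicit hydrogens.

Walk through each heavy atom and fill implicit hydrogens from standard valence (C 4, N 3, O 2, S 2, halogen 1):
  atom 1: C, bond orders sum to 1 (valence 4) → 3 H
  atom 2: C, bond orders sum to 2 (valence 4) → 2 H
  atom 3: C, bond orders sum to 3 (valence 4) → 1 H
  atom 4: C, bond orders sum to 4 (valence 4) → 0 H
  atom 5: O, bond orders sum to 2 (valence 2) → 0 H
  atom 6: O, bond orders sum to 2 (valence 2) → 0 H
  atom 7: C, bond orders sum to 1 (valence 4) → 3 H
  atom 8: C, bond orders sum to 3 (valence 4) → 1 H
  atom 9: C, bond orders sum to 4 (valence 4) → 0 H
  atom 10: O, bond orders sum to 2 (valence 2) → 0 H
  atom 11: N, bond orders sum to 1 (valence 3) → 2 H
  atom 12: C, bond orders sum to 2 (valence 4) → 2 H
  atom 13: C, bond orders sum to 2 (valence 4) → 2 H
  atom 14: C, bond orders sum to 4 (valence 4) → 0 H
  atom 15: C, bond orders sum to 4 (valence 4) → 0 H
  atom 16: O, bond orders sum to 1 (valence 2) → 1 H
  atom 17: C, bond orders sum to 3 (valence 4) → 1 H
  atom 18: C, bond orders sum to 4 (valence 4) → 0 H
  atom 19: O, bond orders sum to 1 (valence 2) → 1 H
  atom 20: C, bond orders sum to 3 (valence 4) → 1 H
  atom 21: C, bond orders sum to 3 (valence 4) → 1 H
Totals → C:15, H:21, N:1, O:5.

C15H21NO5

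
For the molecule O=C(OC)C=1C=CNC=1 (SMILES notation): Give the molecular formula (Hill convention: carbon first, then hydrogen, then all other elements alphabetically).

C6H7NO2

Walk through each heavy atom and fill implicit hydrogens from standard valence (C 4, N 3, O 2, S 2, halogen 1):
  atom 1: O, bond orders sum to 2 (valence 2) → 0 H
  atom 2: C, bond orders sum to 4 (valence 4) → 0 H
  atom 3: O, bond orders sum to 2 (valence 2) → 0 H
  atom 4: C, bond orders sum to 1 (valence 4) → 3 H
  atom 5: C, bond orders sum to 4 (valence 4) → 0 H
  atom 6: C, bond orders sum to 3 (valence 4) → 1 H
  atom 7: C, bond orders sum to 3 (valence 4) → 1 H
  atom 8: N, bond orders sum to 2 (valence 3) → 1 H
  atom 9: C, bond orders sum to 3 (valence 4) → 1 H
Totals → C:6, H:7, N:1, O:2.
In Hill order: C6H7NO2.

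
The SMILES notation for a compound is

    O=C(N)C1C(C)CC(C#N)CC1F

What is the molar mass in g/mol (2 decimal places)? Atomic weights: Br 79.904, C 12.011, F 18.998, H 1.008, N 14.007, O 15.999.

First, the molecular formula is C9H13FN2O (counting implicit H from valence).
  C: 9 × 12.011 = 108.099
  F: 1 × 18.998 = 18.998
  H: 13 × 1.008 = 13.104
  N: 2 × 14.007 = 28.014
  O: 1 × 15.999 = 15.999
Sum: 9×12.011 + 1×18.998 + 13×1.008 + 2×14.007 + 1×15.999 = 184.214 → 184.21 g/mol.

184.21 g/mol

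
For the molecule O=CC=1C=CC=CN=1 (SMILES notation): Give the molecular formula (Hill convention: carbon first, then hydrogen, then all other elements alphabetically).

Walk through each heavy atom and fill implicit hydrogens from standard valence (C 4, N 3, O 2, S 2, halogen 1):
  atom 1: O, bond orders sum to 2 (valence 2) → 0 H
  atom 2: C, bond orders sum to 3 (valence 4) → 1 H
  atom 3: C, bond orders sum to 4 (valence 4) → 0 H
  atom 4: C, bond orders sum to 3 (valence 4) → 1 H
  atom 5: C, bond orders sum to 3 (valence 4) → 1 H
  atom 6: C, bond orders sum to 3 (valence 4) → 1 H
  atom 7: C, bond orders sum to 3 (valence 4) → 1 H
  atom 8: N, bond orders sum to 3 (valence 3) → 0 H
Totals → C:6, H:5, N:1, O:1.

C6H5NO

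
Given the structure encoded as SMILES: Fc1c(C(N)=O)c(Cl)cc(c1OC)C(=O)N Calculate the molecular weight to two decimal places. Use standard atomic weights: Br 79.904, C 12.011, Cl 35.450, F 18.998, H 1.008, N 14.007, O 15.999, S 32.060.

First, the molecular formula is C9H8ClFN2O3 (counting implicit H from valence).
  C: 9 × 12.011 = 108.099
  Cl: 1 × 35.450 = 35.450
  F: 1 × 18.998 = 18.998
  H: 8 × 1.008 = 8.064
  N: 2 × 14.007 = 28.014
  O: 3 × 15.999 = 47.997
Sum: 9×12.011 + 1×35.450 + 1×18.998 + 8×1.008 + 2×14.007 + 3×15.999 = 246.622 → 246.62 g/mol.

246.62 g/mol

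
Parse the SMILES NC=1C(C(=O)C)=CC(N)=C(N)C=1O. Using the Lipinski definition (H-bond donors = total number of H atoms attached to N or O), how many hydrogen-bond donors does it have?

Donors: find every N or O and count the H atoms it carries.
  atom 1 (N): bond orders sum to 1 → 2 H
  atom 5 (O): bond orders sum to 2 → 0 H
  atom 9 (N): bond orders sum to 1 → 2 H
  atom 11 (N): bond orders sum to 1 → 2 H
  atom 13 (O): bond orders sum to 1 → 1 H
Lipinski HBD = 7.

7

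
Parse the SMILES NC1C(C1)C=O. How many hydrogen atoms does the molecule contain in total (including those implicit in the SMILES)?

7

Walk through each heavy atom and fill implicit hydrogens from standard valence (C 4, N 3, O 2, S 2, halogen 1):
  atom 1: N, bond orders sum to 1 (valence 3) → 2 H
  atom 2: C, bond orders sum to 3 (valence 4) → 1 H
  atom 3: C, bond orders sum to 3 (valence 4) → 1 H
  atom 4: C, bond orders sum to 2 (valence 4) → 2 H
  atom 5: C, bond orders sum to 3 (valence 4) → 1 H
  atom 6: O, bond orders sum to 2 (valence 2) → 0 H
Total hydrogens: 7.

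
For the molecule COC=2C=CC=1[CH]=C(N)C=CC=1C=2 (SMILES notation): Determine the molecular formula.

C11H11NO

Walk through each heavy atom and fill implicit hydrogens from standard valence (C 4, N 3, O 2, S 2, halogen 1):
  atom 1: C, bond orders sum to 1 (valence 4) → 3 H
  atom 2: O, bond orders sum to 2 (valence 2) → 0 H
  atom 3: C, bond orders sum to 4 (valence 4) → 0 H
  atom 4: C, bond orders sum to 3 (valence 4) → 1 H
  atom 5: C, bond orders sum to 3 (valence 4) → 1 H
  atom 6: C, bond orders sum to 4 (valence 4) → 0 H
  atom 7: C with explicit H count 1
  atom 8: C, bond orders sum to 4 (valence 4) → 0 H
  atom 9: N, bond orders sum to 1 (valence 3) → 2 H
  atom 10: C, bond orders sum to 3 (valence 4) → 1 H
  atom 11: C, bond orders sum to 3 (valence 4) → 1 H
  atom 12: C, bond orders sum to 4 (valence 4) → 0 H
  atom 13: C, bond orders sum to 3 (valence 4) → 1 H
Totals → C:11, H:11, N:1, O:1.
In Hill order: C11H11NO.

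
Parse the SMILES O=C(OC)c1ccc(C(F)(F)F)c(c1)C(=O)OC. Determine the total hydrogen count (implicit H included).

Walk through each heavy atom and fill implicit hydrogens from standard valence (C 4, N 3, O 2, S 2, halogen 1); for lowercase aromatic atoms, an aromatic c carries 1 H when it has two neighbours and 0 H with three, and aromatic n carries 0 H:
  atom 1: O, bond orders sum to 2 (valence 2) → 0 H
  atom 2: C, bond orders sum to 4 (valence 4) → 0 H
  atom 3: O, bond orders sum to 2 (valence 2) → 0 H
  atom 4: C, bond orders sum to 1 (valence 4) → 3 H
  atom 5: aromatic c, 3 neighbours → 0 H
  atom 6: aromatic c, 2 neighbours → 1 H
  atom 7: aromatic c, 2 neighbours → 1 H
  atom 8: aromatic c, 3 neighbours → 0 H
  atom 9: C, bond orders sum to 4 (valence 4) → 0 H
  atom 10: F (halogen, monovalent) → 0 H
  atom 11: F (halogen, monovalent) → 0 H
  atom 12: F (halogen, monovalent) → 0 H
  atom 13: aromatic c, 3 neighbours → 0 H
  atom 14: aromatic c, 2 neighbours → 1 H
  atom 15: C, bond orders sum to 4 (valence 4) → 0 H
  atom 16: O, bond orders sum to 2 (valence 2) → 0 H
  atom 17: O, bond orders sum to 2 (valence 2) → 0 H
  atom 18: C, bond orders sum to 1 (valence 4) → 3 H
Total hydrogens: 9.

9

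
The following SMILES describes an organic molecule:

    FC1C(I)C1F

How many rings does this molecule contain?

1

In SMILES, each pair of matching ring-closure digits denotes one ring-closing bond; the number of such bonds equals the number of independent rings.
Ring-closure bonds here: 1.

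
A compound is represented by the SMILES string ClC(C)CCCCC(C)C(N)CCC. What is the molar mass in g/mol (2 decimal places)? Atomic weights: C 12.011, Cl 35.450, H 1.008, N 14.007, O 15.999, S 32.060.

219.80 g/mol

First, the molecular formula is C12H26ClN (counting implicit H from valence).
  C: 12 × 12.011 = 144.132
  Cl: 1 × 35.450 = 35.450
  H: 26 × 1.008 = 26.208
  N: 1 × 14.007 = 14.007
Sum: 12×12.011 + 1×35.450 + 26×1.008 + 1×14.007 = 219.797 → 219.80 g/mol.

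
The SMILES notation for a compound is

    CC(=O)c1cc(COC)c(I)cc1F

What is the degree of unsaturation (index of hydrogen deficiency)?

5

Molecular formula: C10H10FIO2.
DoU = (2C + 2 + N − H − X) / 2, where X is the halogen count and O/S are ignored.
    = (2·10 + 2 + 0 − 10 − 2) / 2 = 10 / 2 = 5.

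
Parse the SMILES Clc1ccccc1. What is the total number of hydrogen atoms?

5

Walk through each heavy atom and fill implicit hydrogens from standard valence (C 4, N 3, O 2, S 2, halogen 1); for lowercase aromatic atoms, an aromatic c carries 1 H when it has two neighbours and 0 H with three, and aromatic n carries 0 H:
  atom 1: Cl (halogen, monovalent) → 0 H
  atom 2: aromatic c, 3 neighbours → 0 H
  atom 3: aromatic c, 2 neighbours → 1 H
  atom 4: aromatic c, 2 neighbours → 1 H
  atom 5: aromatic c, 2 neighbours → 1 H
  atom 6: aromatic c, 2 neighbours → 1 H
  atom 7: aromatic c, 2 neighbours → 1 H
Total hydrogens: 5.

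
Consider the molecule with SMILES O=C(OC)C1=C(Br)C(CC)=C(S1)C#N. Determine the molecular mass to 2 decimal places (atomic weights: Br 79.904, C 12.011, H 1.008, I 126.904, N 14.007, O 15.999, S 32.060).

274.13 g/mol

First, the molecular formula is C9H8BrNO2S (counting implicit H from valence).
  Br: 1 × 79.904 = 79.904
  C: 9 × 12.011 = 108.099
  H: 8 × 1.008 = 8.064
  N: 1 × 14.007 = 14.007
  O: 2 × 15.999 = 31.998
  S: 1 × 32.060 = 32.060
Sum: 1×79.904 + 9×12.011 + 8×1.008 + 1×14.007 + 2×15.999 + 1×32.060 = 274.132 → 274.13 g/mol.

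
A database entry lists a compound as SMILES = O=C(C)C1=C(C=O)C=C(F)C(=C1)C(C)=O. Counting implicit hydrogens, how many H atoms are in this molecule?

9

Walk through each heavy atom and fill implicit hydrogens from standard valence (C 4, N 3, O 2, S 2, halogen 1):
  atom 1: O, bond orders sum to 2 (valence 2) → 0 H
  atom 2: C, bond orders sum to 4 (valence 4) → 0 H
  atom 3: C, bond orders sum to 1 (valence 4) → 3 H
  atom 4: C, bond orders sum to 4 (valence 4) → 0 H
  atom 5: C, bond orders sum to 4 (valence 4) → 0 H
  atom 6: C, bond orders sum to 3 (valence 4) → 1 H
  atom 7: O, bond orders sum to 2 (valence 2) → 0 H
  atom 8: C, bond orders sum to 3 (valence 4) → 1 H
  atom 9: C, bond orders sum to 4 (valence 4) → 0 H
  atom 10: F (halogen, monovalent) → 0 H
  atom 11: C, bond orders sum to 4 (valence 4) → 0 H
  atom 12: C, bond orders sum to 3 (valence 4) → 1 H
  atom 13: C, bond orders sum to 4 (valence 4) → 0 H
  atom 14: C, bond orders sum to 1 (valence 4) → 3 H
  atom 15: O, bond orders sum to 2 (valence 2) → 0 H
Total hydrogens: 9.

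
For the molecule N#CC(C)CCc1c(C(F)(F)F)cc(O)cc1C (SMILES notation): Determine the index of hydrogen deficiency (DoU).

Molecular formula: C13H14F3NO.
DoU = (2C + 2 + N − H − X) / 2, where X is the halogen count and O/S are ignored.
    = (2·13 + 2 + 1 − 14 − 3) / 2 = 12 / 2 = 6.

6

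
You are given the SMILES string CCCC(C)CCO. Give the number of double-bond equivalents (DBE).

0

Molecular formula: C7H16O.
DoU = (2C + 2 + N − H − X) / 2, where X is the halogen count and O/S are ignored.
    = (2·7 + 2 + 0 − 16 − 0) / 2 = 0 / 2 = 0.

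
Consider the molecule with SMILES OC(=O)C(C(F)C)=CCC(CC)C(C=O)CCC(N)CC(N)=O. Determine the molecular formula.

Walk through each heavy atom and fill implicit hydrogens from standard valence (C 4, N 3, O 2, S 2, halogen 1):
  atom 1: O, bond orders sum to 1 (valence 2) → 1 H
  atom 2: C, bond orders sum to 4 (valence 4) → 0 H
  atom 3: O, bond orders sum to 2 (valence 2) → 0 H
  atom 4: C, bond orders sum to 4 (valence 4) → 0 H
  atom 5: C, bond orders sum to 3 (valence 4) → 1 H
  atom 6: F (halogen, monovalent) → 0 H
  atom 7: C, bond orders sum to 1 (valence 4) → 3 H
  atom 8: C, bond orders sum to 3 (valence 4) → 1 H
  atom 9: C, bond orders sum to 2 (valence 4) → 2 H
  atom 10: C, bond orders sum to 3 (valence 4) → 1 H
  atom 11: C, bond orders sum to 2 (valence 4) → 2 H
  atom 12: C, bond orders sum to 1 (valence 4) → 3 H
  atom 13: C, bond orders sum to 3 (valence 4) → 1 H
  atom 14: C, bond orders sum to 3 (valence 4) → 1 H
  atom 15: O, bond orders sum to 2 (valence 2) → 0 H
  atom 16: C, bond orders sum to 2 (valence 4) → 2 H
  atom 17: C, bond orders sum to 2 (valence 4) → 2 H
  atom 18: C, bond orders sum to 3 (valence 4) → 1 H
  atom 19: N, bond orders sum to 1 (valence 3) → 2 H
  atom 20: C, bond orders sum to 2 (valence 4) → 2 H
  atom 21: C, bond orders sum to 4 (valence 4) → 0 H
  atom 22: N, bond orders sum to 1 (valence 3) → 2 H
  atom 23: O, bond orders sum to 2 (valence 2) → 0 H
Totals → C:16, H:27, F:1, N:2, O:4.
In Hill order: C16H27FN2O4.

C16H27FN2O4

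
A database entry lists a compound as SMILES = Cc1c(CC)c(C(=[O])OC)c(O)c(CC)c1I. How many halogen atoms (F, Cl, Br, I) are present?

1

Halogen atoms appear at heavy-atom position 17 (1×I).
Other groups present: 1 ester, 1 hydroxyl.
Halogen count: 1.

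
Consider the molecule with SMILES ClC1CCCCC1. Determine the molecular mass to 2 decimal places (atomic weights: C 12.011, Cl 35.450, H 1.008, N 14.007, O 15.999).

118.60 g/mol

First, the molecular formula is C6H11Cl (counting implicit H from valence).
  C: 6 × 12.011 = 72.066
  Cl: 1 × 35.450 = 35.450
  H: 11 × 1.008 = 11.088
Sum: 6×12.011 + 1×35.450 + 11×1.008 = 118.604 → 118.60 g/mol.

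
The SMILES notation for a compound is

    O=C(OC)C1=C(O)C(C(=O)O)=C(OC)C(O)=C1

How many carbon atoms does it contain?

10

Count every carbon token in the SMILES (each C, including those in ring-closure positions and inside branches).
Carbon count: 10.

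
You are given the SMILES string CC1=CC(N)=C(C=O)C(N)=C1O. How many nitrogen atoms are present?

2

Scan the SMILES for N atoms (remember two-letter symbols like Cl and Br are single atoms).
Nitrogen count: 2.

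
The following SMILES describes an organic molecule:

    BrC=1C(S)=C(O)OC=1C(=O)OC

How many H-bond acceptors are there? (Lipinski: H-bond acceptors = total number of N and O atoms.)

4

N atoms: 0; O atoms: 4.
Lipinski HBA = 0 + 4 = 4.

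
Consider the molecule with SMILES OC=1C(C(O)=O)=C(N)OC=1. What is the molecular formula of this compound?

C5H5NO4

Walk through each heavy atom and fill implicit hydrogens from standard valence (C 4, N 3, O 2, S 2, halogen 1):
  atom 1: O, bond orders sum to 1 (valence 2) → 1 H
  atom 2: C, bond orders sum to 4 (valence 4) → 0 H
  atom 3: C, bond orders sum to 4 (valence 4) → 0 H
  atom 4: C, bond orders sum to 4 (valence 4) → 0 H
  atom 5: O, bond orders sum to 1 (valence 2) → 1 H
  atom 6: O, bond orders sum to 2 (valence 2) → 0 H
  atom 7: C, bond orders sum to 4 (valence 4) → 0 H
  atom 8: N, bond orders sum to 1 (valence 3) → 2 H
  atom 9: O, bond orders sum to 2 (valence 2) → 0 H
  atom 10: C, bond orders sum to 3 (valence 4) → 1 H
Totals → C:5, H:5, N:1, O:4.
In Hill order: C5H5NO4.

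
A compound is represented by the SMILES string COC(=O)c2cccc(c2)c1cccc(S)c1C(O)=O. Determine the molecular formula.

Walk through each heavy atom and fill implicit hydrogens from standard valence (C 4, N 3, O 2, S 2, halogen 1); for lowercase aromatic atoms, an aromatic c carries 1 H when it has two neighbours and 0 H with three, and aromatic n carries 0 H:
  atom 1: C, bond orders sum to 1 (valence 4) → 3 H
  atom 2: O, bond orders sum to 2 (valence 2) → 0 H
  atom 3: C, bond orders sum to 4 (valence 4) → 0 H
  atom 4: O, bond orders sum to 2 (valence 2) → 0 H
  atom 5: aromatic c, 3 neighbours → 0 H
  atom 6: aromatic c, 2 neighbours → 1 H
  atom 7: aromatic c, 2 neighbours → 1 H
  atom 8: aromatic c, 2 neighbours → 1 H
  atom 9: aromatic c, 3 neighbours → 0 H
  atom 10: aromatic c, 2 neighbours → 1 H
  atom 11: aromatic c, 3 neighbours → 0 H
  atom 12: aromatic c, 2 neighbours → 1 H
  atom 13: aromatic c, 2 neighbours → 1 H
  atom 14: aromatic c, 2 neighbours → 1 H
  atom 15: aromatic c, 3 neighbours → 0 H
  atom 16: S, bond orders sum to 1 (valence 2) → 1 H
  atom 17: aromatic c, 3 neighbours → 0 H
  atom 18: C, bond orders sum to 4 (valence 4) → 0 H
  atom 19: O, bond orders sum to 1 (valence 2) → 1 H
  atom 20: O, bond orders sum to 2 (valence 2) → 0 H
Totals → C:15, H:12, O:4, S:1.
In Hill order: C15H12O4S.

C15H12O4S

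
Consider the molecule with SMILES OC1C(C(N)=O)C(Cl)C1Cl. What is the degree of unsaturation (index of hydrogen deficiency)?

2

Degree of unsaturation = (number of rings) + (number of π bonds).
Ring closures in the SMILES: 1.
π bonds: 1 double bond (each 1 DoU) → 1 DoU from unsaturation.
Total DoU = 1 + 1 = 2.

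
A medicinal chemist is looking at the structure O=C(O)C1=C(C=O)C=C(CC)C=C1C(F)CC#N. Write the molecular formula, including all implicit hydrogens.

Walk through each heavy atom and fill implicit hydrogens from standard valence (C 4, N 3, O 2, S 2, halogen 1):
  atom 1: O, bond orders sum to 2 (valence 2) → 0 H
  atom 2: C, bond orders sum to 4 (valence 4) → 0 H
  atom 3: O, bond orders sum to 1 (valence 2) → 1 H
  atom 4: C, bond orders sum to 4 (valence 4) → 0 H
  atom 5: C, bond orders sum to 4 (valence 4) → 0 H
  atom 6: C, bond orders sum to 3 (valence 4) → 1 H
  atom 7: O, bond orders sum to 2 (valence 2) → 0 H
  atom 8: C, bond orders sum to 3 (valence 4) → 1 H
  atom 9: C, bond orders sum to 4 (valence 4) → 0 H
  atom 10: C, bond orders sum to 2 (valence 4) → 2 H
  atom 11: C, bond orders sum to 1 (valence 4) → 3 H
  atom 12: C, bond orders sum to 3 (valence 4) → 1 H
  atom 13: C, bond orders sum to 4 (valence 4) → 0 H
  atom 14: C, bond orders sum to 3 (valence 4) → 1 H
  atom 15: F (halogen, monovalent) → 0 H
  atom 16: C, bond orders sum to 2 (valence 4) → 2 H
  atom 17: C, bond orders sum to 4 (valence 4) → 0 H
  atom 18: N, bond orders sum to 3 (valence 3) → 0 H
Totals → C:13, H:12, F:1, N:1, O:3.
In Hill order: C13H12FNO3.

C13H12FNO3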